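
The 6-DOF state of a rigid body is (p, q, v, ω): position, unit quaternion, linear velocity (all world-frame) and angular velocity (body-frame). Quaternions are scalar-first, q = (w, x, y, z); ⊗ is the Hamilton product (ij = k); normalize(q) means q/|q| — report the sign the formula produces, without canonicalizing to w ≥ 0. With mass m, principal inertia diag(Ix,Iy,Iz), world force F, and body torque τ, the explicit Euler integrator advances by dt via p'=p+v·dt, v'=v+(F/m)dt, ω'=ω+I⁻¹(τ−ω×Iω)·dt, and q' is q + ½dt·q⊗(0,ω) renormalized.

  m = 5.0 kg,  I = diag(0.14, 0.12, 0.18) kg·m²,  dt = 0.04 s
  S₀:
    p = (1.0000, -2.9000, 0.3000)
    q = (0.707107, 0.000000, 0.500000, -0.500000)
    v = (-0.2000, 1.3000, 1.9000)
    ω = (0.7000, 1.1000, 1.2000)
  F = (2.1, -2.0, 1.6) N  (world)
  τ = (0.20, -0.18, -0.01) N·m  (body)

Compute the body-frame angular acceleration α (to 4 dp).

α = (0.8629, -1.2200, 0.0300)

precession coupling ω×(Iω) = (0.0792, -0.0336, -0.0154)
angular accel α = (0.8629, -1.2200, 0.0300)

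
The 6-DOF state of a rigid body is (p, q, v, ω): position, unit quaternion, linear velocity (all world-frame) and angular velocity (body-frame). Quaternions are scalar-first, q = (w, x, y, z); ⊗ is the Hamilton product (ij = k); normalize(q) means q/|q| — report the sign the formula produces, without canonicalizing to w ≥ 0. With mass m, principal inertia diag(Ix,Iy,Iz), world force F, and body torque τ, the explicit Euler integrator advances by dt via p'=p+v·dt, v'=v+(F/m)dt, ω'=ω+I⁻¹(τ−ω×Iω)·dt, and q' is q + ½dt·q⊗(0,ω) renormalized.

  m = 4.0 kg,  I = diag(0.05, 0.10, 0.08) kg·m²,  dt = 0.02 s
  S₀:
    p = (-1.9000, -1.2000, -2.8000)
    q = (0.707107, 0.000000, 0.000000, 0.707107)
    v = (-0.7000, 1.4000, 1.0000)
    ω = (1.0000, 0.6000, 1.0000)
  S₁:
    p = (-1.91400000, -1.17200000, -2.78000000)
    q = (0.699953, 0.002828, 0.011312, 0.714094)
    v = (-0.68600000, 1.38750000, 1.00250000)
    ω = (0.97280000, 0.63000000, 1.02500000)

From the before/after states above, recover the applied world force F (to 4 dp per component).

F = (2.8000, -2.5000, 0.5000)

Δv = v₁−v₀ = (0.01400000, -0.01250000, 0.00250000)
applied force F = (2.8000, -2.5000, 0.5000)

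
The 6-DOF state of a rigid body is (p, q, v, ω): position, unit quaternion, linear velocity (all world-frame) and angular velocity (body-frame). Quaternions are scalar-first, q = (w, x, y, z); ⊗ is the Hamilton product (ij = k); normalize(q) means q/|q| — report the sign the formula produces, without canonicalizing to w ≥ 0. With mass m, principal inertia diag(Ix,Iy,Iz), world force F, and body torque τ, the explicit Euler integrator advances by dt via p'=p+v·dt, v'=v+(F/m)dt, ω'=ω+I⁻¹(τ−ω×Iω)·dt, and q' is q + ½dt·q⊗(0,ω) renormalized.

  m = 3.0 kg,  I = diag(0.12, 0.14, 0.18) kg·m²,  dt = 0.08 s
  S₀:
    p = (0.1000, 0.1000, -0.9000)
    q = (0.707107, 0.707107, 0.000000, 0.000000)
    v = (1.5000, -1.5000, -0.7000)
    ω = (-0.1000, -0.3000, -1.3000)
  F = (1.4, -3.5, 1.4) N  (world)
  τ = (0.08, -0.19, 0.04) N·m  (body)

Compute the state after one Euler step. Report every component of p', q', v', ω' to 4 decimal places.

p' = (0.2200, -0.0200, -0.9560)
q' = (0.7089, 0.7033, 0.0282, -0.0452)
v' = (1.5373, -1.5933, -0.6627)
ω' = (-0.0571, -0.4041, -1.2825)

a = (0.4667, -1.1667, 0.4667)
p' = p + v·dt = (0.2200, -0.0200, -0.9560)
v' = v + a·dt = (1.5373, -1.5933, -0.6627)
α = I⁻¹(τ − ω×Iω) = (0.5367, -1.3014, 0.2189)
ω + α·dt = (-0.0571, -0.4041, -1.2825)
2q̇ = q⊗(0,ω) = (0.0707107, -0.0707107, 0.7071070, -1.1313712)
q' = normalize(q + ½dt·q⊗(0,ω)) = (0.7089, 0.7033, 0.0282, -0.0452)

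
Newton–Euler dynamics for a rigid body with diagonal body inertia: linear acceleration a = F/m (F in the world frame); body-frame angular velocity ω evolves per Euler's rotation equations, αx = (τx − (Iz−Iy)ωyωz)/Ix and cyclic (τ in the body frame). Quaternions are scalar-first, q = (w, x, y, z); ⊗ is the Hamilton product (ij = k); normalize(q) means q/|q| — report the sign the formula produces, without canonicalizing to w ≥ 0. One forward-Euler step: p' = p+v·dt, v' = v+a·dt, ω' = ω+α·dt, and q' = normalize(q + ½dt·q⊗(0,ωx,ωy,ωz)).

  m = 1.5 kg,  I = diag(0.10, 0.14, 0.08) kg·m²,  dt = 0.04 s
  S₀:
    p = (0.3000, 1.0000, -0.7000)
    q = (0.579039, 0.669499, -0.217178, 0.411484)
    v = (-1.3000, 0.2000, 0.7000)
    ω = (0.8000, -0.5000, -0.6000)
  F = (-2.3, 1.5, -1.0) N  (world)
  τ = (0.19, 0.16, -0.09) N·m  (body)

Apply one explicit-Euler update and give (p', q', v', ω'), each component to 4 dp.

p' = (0.2480, 1.0080, -0.6720)
q' = (0.5710, 0.6853, -0.2083, 0.4012)
v' = (-1.3613, 0.2400, 0.6733)
ω' = (0.8832, -0.4515, -0.6370)

ω×(Iω) gyroscopic = (-0.0180, -0.0096, -0.0160)
angular accel α = (2.0800, 1.2114, -0.9250)
ω' = ω + α·dt = (0.8832, -0.4515, -0.6370)
Hamilton product q⊗(0,ω) = (-0.3972978, 0.7992800, 0.4413671, -0.5084305)
updated quaternion q' = (0.5710, 0.6853, -0.2083, 0.4012)
a = (-1.5333, 1.0000, -0.6667)
p' = p + v·dt = (0.2480, 1.0080, -0.6720)
v + (F/m)dt = (-1.3613, 0.2400, 0.6733)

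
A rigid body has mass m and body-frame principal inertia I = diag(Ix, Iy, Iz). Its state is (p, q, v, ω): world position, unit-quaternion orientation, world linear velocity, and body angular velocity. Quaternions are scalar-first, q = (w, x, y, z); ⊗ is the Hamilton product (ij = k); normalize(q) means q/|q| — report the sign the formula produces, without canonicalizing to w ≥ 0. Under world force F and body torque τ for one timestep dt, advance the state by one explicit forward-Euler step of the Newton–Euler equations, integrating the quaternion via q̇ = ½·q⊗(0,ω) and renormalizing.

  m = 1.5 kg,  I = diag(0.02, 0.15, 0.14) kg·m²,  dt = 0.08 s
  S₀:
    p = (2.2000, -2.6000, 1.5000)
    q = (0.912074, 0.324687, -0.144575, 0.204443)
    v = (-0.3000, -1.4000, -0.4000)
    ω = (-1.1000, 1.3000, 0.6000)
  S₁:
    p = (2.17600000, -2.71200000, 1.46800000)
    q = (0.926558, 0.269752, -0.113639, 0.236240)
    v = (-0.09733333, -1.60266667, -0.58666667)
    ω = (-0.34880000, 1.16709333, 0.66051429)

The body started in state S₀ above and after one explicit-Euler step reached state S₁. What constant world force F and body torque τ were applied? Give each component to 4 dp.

F = (3.8000, -3.8000, -3.5000)
τ = (0.1800, -0.1700, -0.0800)

velocity change Δv = (0.20266667, -0.20266667, -0.18666667)
F = m·Δv/dt = (3.8000, -3.8000, -3.5000)
Δω = ω₁−ω₀ = (0.75120000, -0.13290667, 0.06051429)
ω₀×(Iω₀) = (-0.0078, 0.0792, -0.1859)
τ = I·(Δω/dt) + ω₀×(Iω₀) = (0.1800, -0.1700, -0.0800)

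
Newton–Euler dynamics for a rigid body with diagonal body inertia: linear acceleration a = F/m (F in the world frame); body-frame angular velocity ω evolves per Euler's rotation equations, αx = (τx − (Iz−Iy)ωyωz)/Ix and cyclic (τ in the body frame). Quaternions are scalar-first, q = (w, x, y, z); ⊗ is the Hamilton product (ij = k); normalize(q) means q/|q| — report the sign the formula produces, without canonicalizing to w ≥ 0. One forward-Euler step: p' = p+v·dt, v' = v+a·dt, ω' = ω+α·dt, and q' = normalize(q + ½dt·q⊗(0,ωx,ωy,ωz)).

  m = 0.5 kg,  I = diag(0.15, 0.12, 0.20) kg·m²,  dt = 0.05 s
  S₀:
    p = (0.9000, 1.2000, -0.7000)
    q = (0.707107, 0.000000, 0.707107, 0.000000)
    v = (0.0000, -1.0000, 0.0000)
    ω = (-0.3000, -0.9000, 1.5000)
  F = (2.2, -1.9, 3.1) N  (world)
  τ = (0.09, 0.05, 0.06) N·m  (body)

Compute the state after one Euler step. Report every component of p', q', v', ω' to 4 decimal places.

p' = p + v·dt = (0.9000, 1.1500, -0.7000)
v + (F/m)dt = (0.2200, -1.1900, 0.3100)
precession coupling ω×(Iω) = (-0.1080, 0.0225, -0.0081)
α = I⁻¹(τ − ω×Iω) = (1.3200, 0.2292, 0.3405)
new body rate ω' = (-0.2340, -0.8885, 1.5170)
q⊗(0,ω) = (0.6363963, 0.8485284, -0.6363963, 1.2727926)
q' = normalize(q + ½dt·q⊗(0,ω)) = (0.7223, 0.0212, 0.6905, 0.0318)

p' = (0.9000, 1.1500, -0.7000)
q' = (0.7223, 0.0212, 0.6905, 0.0318)
v' = (0.2200, -1.1900, 0.3100)
ω' = (-0.2340, -0.8885, 1.5170)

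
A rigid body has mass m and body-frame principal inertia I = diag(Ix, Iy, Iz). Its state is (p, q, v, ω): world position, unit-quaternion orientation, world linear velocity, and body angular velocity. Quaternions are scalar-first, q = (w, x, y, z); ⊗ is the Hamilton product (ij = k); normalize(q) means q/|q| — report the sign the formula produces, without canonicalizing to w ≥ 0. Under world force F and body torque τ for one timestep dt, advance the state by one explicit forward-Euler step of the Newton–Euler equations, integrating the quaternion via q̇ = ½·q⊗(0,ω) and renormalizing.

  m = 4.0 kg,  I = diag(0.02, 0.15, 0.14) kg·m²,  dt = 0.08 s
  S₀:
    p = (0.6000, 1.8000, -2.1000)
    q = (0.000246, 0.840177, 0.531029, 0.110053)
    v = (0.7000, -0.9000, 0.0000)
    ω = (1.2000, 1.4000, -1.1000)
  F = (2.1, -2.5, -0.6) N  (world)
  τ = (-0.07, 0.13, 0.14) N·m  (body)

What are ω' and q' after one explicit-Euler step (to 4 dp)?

ω×(Iω) gyroscopic = (0.0154, 0.1584, 0.2184)
angular accel α = (-4.2700, -0.1893, -0.5600)
ω + α·dt = (0.8584, 1.3849, -1.1448)
Hamilton product q⊗(0,ω) = (-1.6305947, -0.7379109, 1.0566027, 0.5387424)
q + ½dt·q⊗(0,ω), renormalized = (-0.0647, 0.8077, 0.5712, 0.1311)

ω' = (0.8584, 1.3849, -1.1448)
q' = (-0.0647, 0.8077, 0.5712, 0.1311)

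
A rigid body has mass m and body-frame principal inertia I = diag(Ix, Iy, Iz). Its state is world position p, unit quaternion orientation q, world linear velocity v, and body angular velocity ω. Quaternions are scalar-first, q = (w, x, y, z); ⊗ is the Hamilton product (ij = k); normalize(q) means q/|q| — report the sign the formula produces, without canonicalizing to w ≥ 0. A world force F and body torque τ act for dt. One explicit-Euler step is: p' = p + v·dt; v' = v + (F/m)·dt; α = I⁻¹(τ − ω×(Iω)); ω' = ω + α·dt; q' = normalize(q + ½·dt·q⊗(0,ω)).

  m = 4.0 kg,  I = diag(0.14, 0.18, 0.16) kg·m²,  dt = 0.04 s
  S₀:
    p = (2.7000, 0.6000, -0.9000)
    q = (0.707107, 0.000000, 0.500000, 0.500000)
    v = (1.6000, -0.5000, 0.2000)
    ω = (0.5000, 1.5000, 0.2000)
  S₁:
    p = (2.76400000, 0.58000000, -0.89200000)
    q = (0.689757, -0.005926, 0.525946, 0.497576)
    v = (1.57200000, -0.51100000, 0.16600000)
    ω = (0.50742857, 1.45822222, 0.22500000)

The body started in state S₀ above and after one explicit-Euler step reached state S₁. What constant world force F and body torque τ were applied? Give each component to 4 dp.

F = (-2.8000, -1.1000, -3.4000)
τ = (0.0200, -0.1900, 0.1300)

Δv = v₁−v₀ = (-0.02800000, -0.01100000, -0.03400000)
m·(v₁−v₀)/dt = (-2.8000, -1.1000, -3.4000)
ω₁ − ω₀ = (0.00742857, -0.04177778, 0.02500000)
ω₀×(Iω₀) = (-0.0060, -0.0020, 0.0300)
τ = I·(Δω/dt) + ω₀×(Iω₀) = (0.0200, -0.1900, 0.1300)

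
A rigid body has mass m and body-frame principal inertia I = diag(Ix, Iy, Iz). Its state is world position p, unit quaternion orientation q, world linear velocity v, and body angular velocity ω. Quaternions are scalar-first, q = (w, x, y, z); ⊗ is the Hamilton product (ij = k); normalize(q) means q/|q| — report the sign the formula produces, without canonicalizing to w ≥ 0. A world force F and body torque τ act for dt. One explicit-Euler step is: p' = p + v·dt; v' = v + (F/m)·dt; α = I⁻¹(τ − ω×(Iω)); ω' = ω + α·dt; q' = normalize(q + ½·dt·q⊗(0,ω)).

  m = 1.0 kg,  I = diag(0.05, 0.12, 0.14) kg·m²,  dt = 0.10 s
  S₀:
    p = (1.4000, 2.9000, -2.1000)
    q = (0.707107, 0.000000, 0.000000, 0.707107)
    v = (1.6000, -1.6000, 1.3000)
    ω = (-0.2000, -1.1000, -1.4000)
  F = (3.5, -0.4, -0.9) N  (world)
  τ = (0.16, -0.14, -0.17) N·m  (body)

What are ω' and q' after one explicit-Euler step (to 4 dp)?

(τ − ω×Iω)/I = (2.5840, -0.9567, -1.3243)
ω' = ω + α·dt = (0.0584, -1.1957, -1.5324)
2q̇ = q⊗(0,ω) = (0.9899498, 0.6363963, -0.9192391, -0.9899498)
updated quaternion q' = (0.7536, 0.0317, -0.0458, 0.6550)

ω' = (0.0584, -1.1957, -1.5324)
q' = (0.7536, 0.0317, -0.0458, 0.6550)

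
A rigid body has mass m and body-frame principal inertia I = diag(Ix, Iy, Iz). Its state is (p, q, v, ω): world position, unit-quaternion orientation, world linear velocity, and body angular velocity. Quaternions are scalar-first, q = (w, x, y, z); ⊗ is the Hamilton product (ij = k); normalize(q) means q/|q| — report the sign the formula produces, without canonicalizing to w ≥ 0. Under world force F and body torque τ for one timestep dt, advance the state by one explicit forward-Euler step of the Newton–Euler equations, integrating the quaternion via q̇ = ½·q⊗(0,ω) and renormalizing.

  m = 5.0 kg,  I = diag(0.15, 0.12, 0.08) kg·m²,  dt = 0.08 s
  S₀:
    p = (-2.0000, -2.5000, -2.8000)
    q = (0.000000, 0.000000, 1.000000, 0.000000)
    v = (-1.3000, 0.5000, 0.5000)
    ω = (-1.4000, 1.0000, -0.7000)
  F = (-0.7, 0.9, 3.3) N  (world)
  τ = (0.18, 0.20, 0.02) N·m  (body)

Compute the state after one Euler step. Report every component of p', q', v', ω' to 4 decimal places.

p' = (-2.1040, -2.4600, -2.7600)
q' = (-0.0399, -0.0279, 0.9973, 0.0558)
v' = (-1.3112, 0.5144, 0.5528)
ω' = (-1.3189, 1.0876, -0.7220)

ω×(Iω) gyroscopic = (0.0280, 0.0686, 0.0420)
α = I⁻¹(τ − ω×Iω) = (1.0133, 1.0950, -0.2750)
new body rate ω' = (-1.3189, 1.0876, -0.7220)
q⊗(0,ω) = (-1.0000000, -0.7000000, 0.0000000, 1.4000000)
q' = normalize(q + ½dt·q⊗(0,ω)) = (-0.0399, -0.0279, 0.9973, 0.0558)
linear accel F/m = (-0.1400, 0.1800, 0.6600)
new position p' = (-2.1040, -2.4600, -2.7600)
v + (F/m)dt = (-1.3112, 0.5144, 0.5528)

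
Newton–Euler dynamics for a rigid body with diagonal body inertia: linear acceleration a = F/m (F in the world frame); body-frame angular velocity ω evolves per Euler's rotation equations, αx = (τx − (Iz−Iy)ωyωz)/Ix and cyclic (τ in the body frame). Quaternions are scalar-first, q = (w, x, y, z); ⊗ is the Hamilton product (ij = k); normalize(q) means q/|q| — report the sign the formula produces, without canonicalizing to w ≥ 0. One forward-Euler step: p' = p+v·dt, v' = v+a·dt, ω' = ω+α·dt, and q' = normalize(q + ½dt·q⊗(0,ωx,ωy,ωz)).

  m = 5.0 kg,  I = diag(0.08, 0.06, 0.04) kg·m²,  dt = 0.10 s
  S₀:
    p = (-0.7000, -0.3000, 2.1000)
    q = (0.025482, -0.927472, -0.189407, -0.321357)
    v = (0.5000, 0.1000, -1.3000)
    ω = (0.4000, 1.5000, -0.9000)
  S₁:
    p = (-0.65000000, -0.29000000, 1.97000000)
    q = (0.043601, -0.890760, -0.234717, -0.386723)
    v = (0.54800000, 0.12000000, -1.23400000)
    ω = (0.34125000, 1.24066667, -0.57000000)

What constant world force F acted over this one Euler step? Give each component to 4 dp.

F = (2.4000, 1.0000, 3.3000)

Δv = v₁−v₀ = (0.04800000, 0.02000000, 0.06600000)
m·(v₁−v₀)/dt = (2.4000, 1.0000, 3.3000)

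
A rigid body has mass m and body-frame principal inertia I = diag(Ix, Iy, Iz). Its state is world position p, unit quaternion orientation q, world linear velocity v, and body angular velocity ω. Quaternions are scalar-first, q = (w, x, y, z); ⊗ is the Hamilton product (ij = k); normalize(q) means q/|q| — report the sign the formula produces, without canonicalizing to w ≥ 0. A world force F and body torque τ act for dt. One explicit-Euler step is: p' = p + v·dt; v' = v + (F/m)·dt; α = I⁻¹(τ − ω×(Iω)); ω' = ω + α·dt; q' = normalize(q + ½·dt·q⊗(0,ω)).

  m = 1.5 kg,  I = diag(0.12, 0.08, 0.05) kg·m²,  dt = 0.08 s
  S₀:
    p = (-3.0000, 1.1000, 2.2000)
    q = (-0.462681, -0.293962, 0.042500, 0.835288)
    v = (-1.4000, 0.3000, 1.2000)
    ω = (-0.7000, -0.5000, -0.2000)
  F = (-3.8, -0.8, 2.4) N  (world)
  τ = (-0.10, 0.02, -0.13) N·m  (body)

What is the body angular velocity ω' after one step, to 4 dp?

(τ − ω×Iω)/I = (-0.8083, 0.1275, -2.3200)
new body rate ω' = (-0.7647, -0.4898, -0.3856)

ω' = (-0.7647, -0.4898, -0.3856)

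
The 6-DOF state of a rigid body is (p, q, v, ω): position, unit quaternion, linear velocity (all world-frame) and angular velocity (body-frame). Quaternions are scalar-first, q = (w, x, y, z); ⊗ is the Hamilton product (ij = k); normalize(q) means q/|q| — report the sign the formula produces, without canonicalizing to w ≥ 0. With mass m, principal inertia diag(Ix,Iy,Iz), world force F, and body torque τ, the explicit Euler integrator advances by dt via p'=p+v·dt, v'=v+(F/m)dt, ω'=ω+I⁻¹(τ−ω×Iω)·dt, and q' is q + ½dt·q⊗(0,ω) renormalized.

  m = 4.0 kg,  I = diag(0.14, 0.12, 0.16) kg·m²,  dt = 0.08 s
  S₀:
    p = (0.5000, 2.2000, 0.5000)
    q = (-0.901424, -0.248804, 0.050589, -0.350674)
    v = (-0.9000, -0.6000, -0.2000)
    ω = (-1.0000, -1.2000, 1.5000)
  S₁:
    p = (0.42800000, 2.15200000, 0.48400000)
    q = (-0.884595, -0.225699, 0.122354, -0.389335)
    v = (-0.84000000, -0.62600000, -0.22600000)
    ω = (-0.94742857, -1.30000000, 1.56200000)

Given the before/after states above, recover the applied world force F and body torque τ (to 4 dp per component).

F = (3.0000, -1.3000, -1.3000)
τ = (0.0200, -0.1200, 0.1000)

velocity change Δv = (0.06000000, -0.02600000, -0.02600000)
F = m·Δv/dt = (3.0000, -1.3000, -1.3000)
Δω = ω₁−ω₀ = (0.05257143, -0.10000000, 0.06200000)
I·α + gyro = (0.0200, -0.1200, 0.1000)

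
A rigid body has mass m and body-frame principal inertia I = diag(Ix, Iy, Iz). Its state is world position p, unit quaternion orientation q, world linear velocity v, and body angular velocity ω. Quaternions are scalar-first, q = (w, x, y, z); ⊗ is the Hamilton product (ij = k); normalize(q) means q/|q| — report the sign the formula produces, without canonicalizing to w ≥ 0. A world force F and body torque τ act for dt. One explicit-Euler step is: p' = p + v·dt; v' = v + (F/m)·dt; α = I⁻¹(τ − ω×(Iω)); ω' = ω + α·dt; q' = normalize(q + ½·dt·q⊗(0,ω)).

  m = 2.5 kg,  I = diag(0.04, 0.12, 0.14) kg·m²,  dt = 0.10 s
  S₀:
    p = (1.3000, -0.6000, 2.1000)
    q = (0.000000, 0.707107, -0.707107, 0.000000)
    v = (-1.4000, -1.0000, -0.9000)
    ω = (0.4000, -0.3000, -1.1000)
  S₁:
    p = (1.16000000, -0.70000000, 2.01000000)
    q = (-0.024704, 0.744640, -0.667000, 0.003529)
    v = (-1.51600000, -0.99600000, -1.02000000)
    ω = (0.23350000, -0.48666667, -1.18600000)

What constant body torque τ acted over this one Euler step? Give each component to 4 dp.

τ = (-0.0600, -0.1800, -0.1300)

Δω = ω₁−ω₀ = (-0.16650000, -0.18666667, -0.08600000)
ω₀×(Iω₀) = (0.0066, 0.0440, -0.0096)
I·α + gyro = (-0.0600, -0.1800, -0.1300)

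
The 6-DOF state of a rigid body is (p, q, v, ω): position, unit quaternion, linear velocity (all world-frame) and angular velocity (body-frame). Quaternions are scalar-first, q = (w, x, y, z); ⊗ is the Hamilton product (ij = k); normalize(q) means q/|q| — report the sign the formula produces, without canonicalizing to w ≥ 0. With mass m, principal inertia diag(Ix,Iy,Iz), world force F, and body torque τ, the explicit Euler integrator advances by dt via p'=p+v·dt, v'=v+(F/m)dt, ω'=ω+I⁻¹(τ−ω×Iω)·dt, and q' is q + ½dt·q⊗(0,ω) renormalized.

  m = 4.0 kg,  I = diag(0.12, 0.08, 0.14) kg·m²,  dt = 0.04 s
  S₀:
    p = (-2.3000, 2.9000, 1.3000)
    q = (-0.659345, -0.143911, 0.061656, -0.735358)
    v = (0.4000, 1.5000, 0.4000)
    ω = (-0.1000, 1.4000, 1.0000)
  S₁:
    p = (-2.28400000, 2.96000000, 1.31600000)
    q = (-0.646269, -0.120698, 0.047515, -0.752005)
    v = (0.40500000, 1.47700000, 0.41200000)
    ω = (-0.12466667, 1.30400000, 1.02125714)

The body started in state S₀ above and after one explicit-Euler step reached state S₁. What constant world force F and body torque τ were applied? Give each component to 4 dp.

rate change Δω = (-0.02466667, -0.09600000, 0.02125714)
τ = I·(Δω/dt) + ω₀×(Iω₀) = (0.0100, -0.1900, 0.0800)
Δv = v₁−v₀ = (0.00500000, -0.02300000, 0.01200000)
F = m·Δv/dt = (0.5000, -2.3000, 1.2000)

F = (0.5000, -2.3000, 1.2000)
τ = (0.0100, -0.1900, 0.0800)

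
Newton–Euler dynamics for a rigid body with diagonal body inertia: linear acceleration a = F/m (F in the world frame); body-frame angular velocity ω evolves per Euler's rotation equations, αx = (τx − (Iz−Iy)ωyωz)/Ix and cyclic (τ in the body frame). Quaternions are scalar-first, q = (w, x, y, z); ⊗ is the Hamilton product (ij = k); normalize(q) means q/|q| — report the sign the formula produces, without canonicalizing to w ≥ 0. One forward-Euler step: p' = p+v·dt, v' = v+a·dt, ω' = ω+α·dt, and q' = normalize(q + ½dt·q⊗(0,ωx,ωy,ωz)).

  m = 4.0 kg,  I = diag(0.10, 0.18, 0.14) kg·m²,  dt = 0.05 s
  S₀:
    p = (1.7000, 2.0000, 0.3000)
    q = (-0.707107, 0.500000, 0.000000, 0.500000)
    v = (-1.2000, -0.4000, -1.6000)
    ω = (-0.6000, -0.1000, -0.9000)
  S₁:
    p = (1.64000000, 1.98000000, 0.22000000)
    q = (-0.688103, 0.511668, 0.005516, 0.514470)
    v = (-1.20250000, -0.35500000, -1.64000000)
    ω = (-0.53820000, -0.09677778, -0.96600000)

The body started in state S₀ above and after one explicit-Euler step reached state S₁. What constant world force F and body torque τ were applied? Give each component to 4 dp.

F = (-0.2000, 3.6000, -3.2000)
τ = (0.1200, -0.0100, -0.1800)

rate change Δω = (0.06180000, 0.00322222, -0.06600000)
ω₀×(Iω₀) = (-0.0036, -0.0216, 0.0048)
I·α + gyro = (0.1200, -0.0100, -0.1800)
Δv = v₁−v₀ = (-0.00250000, 0.04500000, -0.04000000)
applied force F = (-0.2000, 3.6000, -3.2000)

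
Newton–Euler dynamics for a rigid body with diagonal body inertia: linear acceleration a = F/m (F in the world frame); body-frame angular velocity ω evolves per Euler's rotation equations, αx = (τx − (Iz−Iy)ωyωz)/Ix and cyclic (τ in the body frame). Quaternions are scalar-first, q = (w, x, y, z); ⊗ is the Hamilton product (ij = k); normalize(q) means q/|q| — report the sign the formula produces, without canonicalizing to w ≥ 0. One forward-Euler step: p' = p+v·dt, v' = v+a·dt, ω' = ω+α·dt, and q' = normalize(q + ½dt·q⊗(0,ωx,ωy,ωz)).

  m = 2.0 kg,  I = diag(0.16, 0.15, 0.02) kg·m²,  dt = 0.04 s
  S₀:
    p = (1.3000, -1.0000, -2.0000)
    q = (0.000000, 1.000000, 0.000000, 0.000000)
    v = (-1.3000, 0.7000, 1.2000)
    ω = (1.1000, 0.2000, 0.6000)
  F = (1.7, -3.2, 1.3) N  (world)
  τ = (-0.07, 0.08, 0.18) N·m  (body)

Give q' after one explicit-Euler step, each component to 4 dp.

q⊗(0,ω) = (-1.1000000, 0.0000000, -0.6000000, 0.2000000)
q' = normalize(q + ½dt·q⊗(0,ω)) = (-0.0220, 0.9997, -0.0120, 0.0040)

q' = (-0.0220, 0.9997, -0.0120, 0.0040)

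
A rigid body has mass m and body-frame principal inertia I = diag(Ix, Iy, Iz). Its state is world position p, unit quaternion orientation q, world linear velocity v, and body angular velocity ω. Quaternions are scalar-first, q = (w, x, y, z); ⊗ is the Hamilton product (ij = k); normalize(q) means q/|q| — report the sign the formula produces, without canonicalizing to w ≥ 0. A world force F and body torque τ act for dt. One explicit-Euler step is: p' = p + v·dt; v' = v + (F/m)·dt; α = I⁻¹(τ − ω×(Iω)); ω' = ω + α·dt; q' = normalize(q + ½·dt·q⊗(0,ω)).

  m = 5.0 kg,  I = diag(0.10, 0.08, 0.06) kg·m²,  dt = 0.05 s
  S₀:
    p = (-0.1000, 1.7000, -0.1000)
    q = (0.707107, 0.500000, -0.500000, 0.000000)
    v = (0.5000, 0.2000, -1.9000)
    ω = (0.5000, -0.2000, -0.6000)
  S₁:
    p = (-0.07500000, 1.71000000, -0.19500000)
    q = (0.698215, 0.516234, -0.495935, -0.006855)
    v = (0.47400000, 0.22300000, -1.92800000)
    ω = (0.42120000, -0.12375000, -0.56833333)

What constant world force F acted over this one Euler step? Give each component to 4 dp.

F = (-2.6000, 2.3000, -2.8000)

v₁ − v₀ = (-0.02600000, 0.02300000, -0.02800000)
m·(v₁−v₀)/dt = (-2.6000, 2.3000, -2.8000)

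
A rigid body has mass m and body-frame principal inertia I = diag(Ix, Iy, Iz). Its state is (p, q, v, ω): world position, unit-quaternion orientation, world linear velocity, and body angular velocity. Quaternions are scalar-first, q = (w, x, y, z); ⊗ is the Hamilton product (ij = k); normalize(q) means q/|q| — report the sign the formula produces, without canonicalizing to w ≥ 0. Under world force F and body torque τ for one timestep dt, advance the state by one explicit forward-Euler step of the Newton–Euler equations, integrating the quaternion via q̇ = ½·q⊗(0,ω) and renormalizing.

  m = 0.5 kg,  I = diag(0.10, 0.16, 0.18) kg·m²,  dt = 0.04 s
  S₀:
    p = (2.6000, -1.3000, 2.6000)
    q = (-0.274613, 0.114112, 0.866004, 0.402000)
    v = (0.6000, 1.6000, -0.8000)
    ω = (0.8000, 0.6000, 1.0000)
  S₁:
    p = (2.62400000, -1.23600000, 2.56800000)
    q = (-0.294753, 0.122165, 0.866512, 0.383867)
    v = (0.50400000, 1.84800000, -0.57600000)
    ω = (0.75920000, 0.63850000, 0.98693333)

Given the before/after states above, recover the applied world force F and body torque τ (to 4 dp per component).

rate change Δω = (-0.04080000, 0.03850000, -0.01306667)
gyro term ω₀×Iω₀ = (0.0120, -0.0640, 0.0288)
τ = I·(Δω/dt) + ω₀×(Iω₀) = (-0.0900, 0.0900, -0.0300)
velocity change Δv = (-0.09600000, 0.24800000, 0.22400000)
applied force F = (-1.2000, 3.1000, 2.8000)

F = (-1.2000, 3.1000, 2.8000)
τ = (-0.0900, 0.0900, -0.0300)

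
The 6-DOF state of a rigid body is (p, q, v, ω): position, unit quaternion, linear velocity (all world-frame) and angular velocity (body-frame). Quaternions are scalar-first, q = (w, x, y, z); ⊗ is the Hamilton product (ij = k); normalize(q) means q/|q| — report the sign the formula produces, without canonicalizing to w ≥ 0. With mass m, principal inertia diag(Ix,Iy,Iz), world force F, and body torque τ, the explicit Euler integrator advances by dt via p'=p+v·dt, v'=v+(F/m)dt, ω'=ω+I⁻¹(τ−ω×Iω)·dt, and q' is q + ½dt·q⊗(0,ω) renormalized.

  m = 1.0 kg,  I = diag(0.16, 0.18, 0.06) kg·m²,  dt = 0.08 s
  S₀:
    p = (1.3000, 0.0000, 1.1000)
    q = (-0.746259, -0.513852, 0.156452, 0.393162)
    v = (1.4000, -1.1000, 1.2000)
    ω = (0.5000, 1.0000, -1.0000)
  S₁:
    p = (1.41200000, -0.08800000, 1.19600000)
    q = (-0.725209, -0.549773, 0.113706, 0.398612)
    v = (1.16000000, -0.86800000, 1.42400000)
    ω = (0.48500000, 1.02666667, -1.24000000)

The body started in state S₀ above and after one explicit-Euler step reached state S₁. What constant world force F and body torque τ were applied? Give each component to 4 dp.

F = (-3.0000, 2.9000, 2.8000)
τ = (0.0900, 0.0100, -0.1700)

v₁ − v₀ = (-0.24000000, 0.23200000, 0.22400000)
F = m·Δv/dt = (-3.0000, 2.9000, 2.8000)
ω₁ − ω₀ = (-0.01500000, 0.02666667, -0.24000000)
ω₀×(Iω₀) = (0.1200, -0.0500, 0.0100)
τ = I·(Δω/dt) + ω₀×(Iω₀) = (0.0900, 0.0100, -0.1700)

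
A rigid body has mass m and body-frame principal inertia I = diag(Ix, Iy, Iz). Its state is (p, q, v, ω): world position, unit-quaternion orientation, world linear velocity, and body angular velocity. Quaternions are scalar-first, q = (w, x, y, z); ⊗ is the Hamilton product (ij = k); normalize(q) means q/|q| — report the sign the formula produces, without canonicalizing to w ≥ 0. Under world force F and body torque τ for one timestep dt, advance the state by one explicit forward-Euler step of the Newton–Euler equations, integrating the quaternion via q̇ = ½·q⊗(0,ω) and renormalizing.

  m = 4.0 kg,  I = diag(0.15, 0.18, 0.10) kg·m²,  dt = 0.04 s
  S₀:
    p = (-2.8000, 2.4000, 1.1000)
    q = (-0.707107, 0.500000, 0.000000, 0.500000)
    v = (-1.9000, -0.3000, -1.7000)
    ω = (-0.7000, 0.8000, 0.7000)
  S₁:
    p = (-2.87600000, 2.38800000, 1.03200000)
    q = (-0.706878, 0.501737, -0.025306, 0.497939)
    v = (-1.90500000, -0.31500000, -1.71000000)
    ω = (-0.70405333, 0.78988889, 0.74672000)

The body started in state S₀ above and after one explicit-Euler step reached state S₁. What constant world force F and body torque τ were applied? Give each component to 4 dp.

F = (-0.5000, -1.5000, -1.0000)
τ = (-0.0600, -0.0700, 0.1000)

Δv = v₁−v₀ = (-0.00500000, -0.01500000, -0.01000000)
applied force F = (-0.5000, -1.5000, -1.0000)
rate change Δω = (-0.00405333, -0.01011111, 0.04672000)
ω₀×(Iω₀) = (-0.0448, -0.0245, -0.0168)
I·α + gyro = (-0.0600, -0.0700, 0.1000)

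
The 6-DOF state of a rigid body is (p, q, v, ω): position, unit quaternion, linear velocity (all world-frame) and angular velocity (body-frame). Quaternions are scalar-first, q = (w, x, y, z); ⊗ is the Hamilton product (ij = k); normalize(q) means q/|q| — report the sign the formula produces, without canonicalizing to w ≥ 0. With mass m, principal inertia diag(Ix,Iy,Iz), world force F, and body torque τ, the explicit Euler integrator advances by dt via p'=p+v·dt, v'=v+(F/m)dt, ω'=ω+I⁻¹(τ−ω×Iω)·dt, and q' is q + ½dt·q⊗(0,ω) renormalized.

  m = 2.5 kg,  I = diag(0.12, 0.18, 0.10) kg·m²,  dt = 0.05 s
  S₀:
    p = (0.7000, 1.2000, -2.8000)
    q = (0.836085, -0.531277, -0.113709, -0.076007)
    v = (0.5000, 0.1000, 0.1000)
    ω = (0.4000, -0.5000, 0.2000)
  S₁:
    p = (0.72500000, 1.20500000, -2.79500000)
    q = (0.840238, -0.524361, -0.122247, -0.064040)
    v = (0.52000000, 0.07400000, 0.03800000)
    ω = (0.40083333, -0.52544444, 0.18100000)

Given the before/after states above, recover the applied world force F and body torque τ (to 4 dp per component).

F = (1.0000, -1.3000, -3.1000)
τ = (0.0100, -0.0900, -0.0500)

rate change Δω = (0.00083333, -0.02544444, -0.01900000)
gyro term ω₀×Iω₀ = (0.0080, 0.0016, -0.0120)
τ = I·(Δω/dt) + ω₀×(Iω₀) = (0.0100, -0.0900, -0.0500)
v₁ − v₀ = (0.02000000, -0.02600000, -0.06200000)
applied force F = (1.0000, -1.3000, -3.1000)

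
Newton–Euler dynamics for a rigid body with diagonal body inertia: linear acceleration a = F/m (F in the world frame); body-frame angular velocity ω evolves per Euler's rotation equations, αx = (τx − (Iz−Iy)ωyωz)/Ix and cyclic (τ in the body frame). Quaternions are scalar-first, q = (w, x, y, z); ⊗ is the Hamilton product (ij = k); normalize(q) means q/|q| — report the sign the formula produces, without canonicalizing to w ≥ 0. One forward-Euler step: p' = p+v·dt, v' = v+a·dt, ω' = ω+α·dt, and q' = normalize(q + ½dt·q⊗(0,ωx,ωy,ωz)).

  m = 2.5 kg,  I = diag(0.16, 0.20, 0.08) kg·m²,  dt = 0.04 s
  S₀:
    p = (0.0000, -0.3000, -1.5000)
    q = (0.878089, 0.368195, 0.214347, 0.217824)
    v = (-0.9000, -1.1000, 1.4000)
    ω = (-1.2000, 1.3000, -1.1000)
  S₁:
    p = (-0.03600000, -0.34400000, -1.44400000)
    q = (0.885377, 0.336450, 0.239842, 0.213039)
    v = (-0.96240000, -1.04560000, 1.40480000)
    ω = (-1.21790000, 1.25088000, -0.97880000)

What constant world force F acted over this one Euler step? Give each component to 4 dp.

F = (-3.9000, 3.4000, 0.3000)

velocity change Δv = (-0.06240000, 0.05440000, 0.00480000)
m·(v₁−v₀)/dt = (-3.9000, 3.4000, 0.3000)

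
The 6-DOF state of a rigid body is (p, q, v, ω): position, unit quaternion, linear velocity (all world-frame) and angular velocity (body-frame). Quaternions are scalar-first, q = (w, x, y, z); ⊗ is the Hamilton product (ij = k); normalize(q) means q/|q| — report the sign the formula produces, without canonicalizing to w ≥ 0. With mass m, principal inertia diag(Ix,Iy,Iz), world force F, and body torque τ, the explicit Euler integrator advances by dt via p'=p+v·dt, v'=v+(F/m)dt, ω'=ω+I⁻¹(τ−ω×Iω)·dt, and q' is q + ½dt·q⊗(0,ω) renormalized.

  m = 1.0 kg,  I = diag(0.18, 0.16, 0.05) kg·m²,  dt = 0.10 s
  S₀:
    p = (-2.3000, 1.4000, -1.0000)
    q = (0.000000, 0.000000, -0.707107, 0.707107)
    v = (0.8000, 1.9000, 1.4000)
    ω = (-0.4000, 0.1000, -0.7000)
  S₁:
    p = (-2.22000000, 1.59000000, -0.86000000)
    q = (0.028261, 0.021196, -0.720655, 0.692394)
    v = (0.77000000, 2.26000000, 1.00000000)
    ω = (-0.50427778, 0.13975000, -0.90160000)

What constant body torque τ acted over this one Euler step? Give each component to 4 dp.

rate change Δω = (-0.10427778, 0.03975000, -0.20160000)
I·α + gyro = (-0.1800, 0.1000, -0.1000)

τ = (-0.1800, 0.1000, -0.1000)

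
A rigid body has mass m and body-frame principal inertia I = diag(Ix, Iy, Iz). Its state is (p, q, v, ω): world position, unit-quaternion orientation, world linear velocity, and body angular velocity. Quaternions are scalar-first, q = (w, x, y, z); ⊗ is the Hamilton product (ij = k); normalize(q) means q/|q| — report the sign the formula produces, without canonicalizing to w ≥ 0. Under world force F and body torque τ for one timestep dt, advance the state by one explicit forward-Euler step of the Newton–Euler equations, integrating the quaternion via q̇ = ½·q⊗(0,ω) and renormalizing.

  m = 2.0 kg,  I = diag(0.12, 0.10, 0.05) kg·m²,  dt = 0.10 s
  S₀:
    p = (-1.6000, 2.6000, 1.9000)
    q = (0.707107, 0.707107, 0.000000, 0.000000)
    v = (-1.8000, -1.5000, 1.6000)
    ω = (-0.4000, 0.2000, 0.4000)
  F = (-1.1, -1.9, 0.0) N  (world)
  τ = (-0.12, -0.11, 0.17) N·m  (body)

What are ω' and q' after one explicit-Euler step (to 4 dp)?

ω' = (-0.4967, 0.1012, 0.7368)
q' = (0.7209, 0.6927, -0.0071, 0.0212)

gyro term ω×Iω = (-0.0040, -0.0112, 0.0016)
angular accel α = (-0.9667, -0.9880, 3.3680)
new body rate ω' = (-0.4967, 0.1012, 0.7368)
q⊗(0,ω) = (0.2828428, -0.2828428, -0.1414214, 0.4242642)
updated quaternion q' = (0.7209, 0.6927, -0.0071, 0.0212)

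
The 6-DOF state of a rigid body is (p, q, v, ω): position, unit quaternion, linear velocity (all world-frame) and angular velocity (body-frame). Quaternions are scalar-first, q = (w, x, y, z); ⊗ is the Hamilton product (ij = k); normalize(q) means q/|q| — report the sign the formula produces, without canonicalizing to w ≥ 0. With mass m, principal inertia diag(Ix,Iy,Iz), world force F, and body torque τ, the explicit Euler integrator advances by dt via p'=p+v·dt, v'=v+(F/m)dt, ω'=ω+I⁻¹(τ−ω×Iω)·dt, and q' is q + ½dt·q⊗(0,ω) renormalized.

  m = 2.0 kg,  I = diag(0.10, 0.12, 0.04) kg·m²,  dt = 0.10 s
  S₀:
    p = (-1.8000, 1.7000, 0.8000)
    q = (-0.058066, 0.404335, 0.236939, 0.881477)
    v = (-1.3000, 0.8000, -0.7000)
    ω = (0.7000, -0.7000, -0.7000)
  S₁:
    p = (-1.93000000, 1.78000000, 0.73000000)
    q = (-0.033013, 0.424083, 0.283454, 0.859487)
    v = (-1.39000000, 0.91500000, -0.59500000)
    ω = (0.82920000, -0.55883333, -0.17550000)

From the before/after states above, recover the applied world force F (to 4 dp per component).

Δv = v₁−v₀ = (-0.09000000, 0.11500000, 0.10500000)
F = m·Δv/dt = (-1.8000, 2.3000, 2.1000)

F = (-1.8000, 2.3000, 2.1000)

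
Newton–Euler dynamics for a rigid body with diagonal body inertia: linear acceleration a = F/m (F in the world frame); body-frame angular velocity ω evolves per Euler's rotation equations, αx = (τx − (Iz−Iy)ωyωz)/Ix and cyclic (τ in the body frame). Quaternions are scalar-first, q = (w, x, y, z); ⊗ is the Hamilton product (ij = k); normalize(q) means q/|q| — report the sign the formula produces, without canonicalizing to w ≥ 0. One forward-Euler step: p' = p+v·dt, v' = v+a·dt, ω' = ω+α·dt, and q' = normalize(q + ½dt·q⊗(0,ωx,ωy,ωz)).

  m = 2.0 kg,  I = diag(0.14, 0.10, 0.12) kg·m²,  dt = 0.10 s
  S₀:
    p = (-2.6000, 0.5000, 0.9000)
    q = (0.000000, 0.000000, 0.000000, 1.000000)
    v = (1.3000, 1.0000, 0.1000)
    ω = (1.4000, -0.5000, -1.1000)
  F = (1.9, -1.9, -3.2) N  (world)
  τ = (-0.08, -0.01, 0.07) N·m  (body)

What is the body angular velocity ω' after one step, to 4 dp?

ω' = (1.3350, -0.4792, -1.0650)

(τ − ω×Iω)/I = (-0.6500, 0.2080, 0.3500)
ω' = ω + α·dt = (1.3350, -0.4792, -1.0650)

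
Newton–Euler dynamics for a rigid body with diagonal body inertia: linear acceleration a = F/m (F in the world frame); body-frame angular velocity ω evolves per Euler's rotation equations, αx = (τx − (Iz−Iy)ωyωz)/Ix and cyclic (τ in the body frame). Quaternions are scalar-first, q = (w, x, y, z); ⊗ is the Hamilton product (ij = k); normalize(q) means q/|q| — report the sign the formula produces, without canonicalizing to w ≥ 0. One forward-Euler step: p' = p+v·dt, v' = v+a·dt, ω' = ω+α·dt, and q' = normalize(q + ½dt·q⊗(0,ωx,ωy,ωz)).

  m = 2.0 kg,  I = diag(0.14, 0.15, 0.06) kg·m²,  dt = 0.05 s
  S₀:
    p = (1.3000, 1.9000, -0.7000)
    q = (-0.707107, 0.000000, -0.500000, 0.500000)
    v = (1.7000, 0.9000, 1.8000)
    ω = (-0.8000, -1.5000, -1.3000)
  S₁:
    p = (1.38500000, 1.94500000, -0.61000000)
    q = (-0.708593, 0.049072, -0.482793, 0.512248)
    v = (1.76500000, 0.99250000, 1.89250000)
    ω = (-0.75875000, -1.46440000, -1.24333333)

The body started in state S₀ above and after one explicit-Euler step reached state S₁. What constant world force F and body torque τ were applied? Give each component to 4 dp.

ω₁ − ω₀ = (0.04125000, 0.03560000, 0.05666667)
ω₀×(Iω₀) = (-0.1755, 0.0832, 0.0120)
applied torque τ = (-0.0600, 0.1900, 0.0800)
v₁ − v₀ = (0.06500000, 0.09250000, 0.09250000)
m·(v₁−v₀)/dt = (2.6000, 3.7000, 3.7000)

F = (2.6000, 3.7000, 3.7000)
τ = (-0.0600, 0.1900, 0.0800)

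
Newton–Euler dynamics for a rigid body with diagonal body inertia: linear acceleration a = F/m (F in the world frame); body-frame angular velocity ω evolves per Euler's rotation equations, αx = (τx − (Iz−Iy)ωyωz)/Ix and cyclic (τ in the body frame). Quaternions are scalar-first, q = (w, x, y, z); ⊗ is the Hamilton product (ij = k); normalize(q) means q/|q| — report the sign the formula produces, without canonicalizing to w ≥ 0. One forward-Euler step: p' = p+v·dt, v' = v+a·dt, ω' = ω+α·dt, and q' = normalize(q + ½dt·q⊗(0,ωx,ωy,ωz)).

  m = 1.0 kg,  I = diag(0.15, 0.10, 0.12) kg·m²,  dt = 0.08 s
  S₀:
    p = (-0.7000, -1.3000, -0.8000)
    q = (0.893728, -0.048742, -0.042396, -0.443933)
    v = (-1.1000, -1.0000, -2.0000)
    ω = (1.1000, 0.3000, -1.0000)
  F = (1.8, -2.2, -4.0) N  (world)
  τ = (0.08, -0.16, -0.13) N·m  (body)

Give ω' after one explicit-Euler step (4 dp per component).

ω' = (1.1459, 0.1984, -1.0757)

angular accel α = (0.5733, -1.2700, -0.9458)
new body rate ω' = (1.1459, 0.1984, -1.0757)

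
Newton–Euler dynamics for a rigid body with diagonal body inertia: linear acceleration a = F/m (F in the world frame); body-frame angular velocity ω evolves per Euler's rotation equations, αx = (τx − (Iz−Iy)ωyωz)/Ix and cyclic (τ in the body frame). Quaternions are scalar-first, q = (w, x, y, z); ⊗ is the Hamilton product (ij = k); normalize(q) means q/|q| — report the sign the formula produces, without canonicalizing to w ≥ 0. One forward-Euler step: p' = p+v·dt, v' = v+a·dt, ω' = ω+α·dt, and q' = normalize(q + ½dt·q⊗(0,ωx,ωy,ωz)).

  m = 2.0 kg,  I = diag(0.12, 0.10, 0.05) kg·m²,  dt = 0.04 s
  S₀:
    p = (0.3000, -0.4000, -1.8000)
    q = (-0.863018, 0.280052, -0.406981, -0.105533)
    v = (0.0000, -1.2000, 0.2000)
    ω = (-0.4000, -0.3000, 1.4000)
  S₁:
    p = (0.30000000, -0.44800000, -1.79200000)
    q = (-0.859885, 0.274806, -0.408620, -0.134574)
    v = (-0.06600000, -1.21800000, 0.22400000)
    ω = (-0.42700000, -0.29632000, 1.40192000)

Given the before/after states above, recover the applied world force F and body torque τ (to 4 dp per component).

F = (-3.3000, -0.9000, 1.2000)
τ = (-0.0600, -0.0300, 0.0000)

velocity change Δv = (-0.06600000, -0.01800000, 0.02400000)
applied force F = (-3.3000, -0.9000, 1.2000)
Δω = ω₁−ω₀ = (-0.02700000, 0.00368000, 0.00192000)
I·α + gyro = (-0.0600, -0.0300, 0.0000)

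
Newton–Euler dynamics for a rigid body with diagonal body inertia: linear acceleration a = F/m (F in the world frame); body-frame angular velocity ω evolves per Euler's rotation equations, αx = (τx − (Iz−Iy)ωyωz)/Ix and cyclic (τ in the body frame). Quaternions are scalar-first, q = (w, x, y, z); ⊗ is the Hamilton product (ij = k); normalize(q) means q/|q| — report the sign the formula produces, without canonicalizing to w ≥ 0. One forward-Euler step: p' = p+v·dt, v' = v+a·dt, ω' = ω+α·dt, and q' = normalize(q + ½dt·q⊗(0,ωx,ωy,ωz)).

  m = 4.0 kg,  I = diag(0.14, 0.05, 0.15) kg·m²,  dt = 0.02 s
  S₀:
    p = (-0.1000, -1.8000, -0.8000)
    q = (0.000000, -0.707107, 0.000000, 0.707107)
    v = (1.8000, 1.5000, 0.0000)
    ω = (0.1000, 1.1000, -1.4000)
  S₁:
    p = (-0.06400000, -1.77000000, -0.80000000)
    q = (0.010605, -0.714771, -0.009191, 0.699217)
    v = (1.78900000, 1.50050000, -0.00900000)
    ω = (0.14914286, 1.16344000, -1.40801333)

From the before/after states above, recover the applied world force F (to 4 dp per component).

F = (-2.2000, 0.1000, -1.8000)

v₁ − v₀ = (-0.01100000, 0.00050000, -0.00900000)
m·(v₁−v₀)/dt = (-2.2000, 0.1000, -1.8000)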